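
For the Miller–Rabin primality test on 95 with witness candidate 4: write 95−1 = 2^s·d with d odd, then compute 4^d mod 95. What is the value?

54

95 − 1 = 94 = 2^1 · 47, so d = 47.
4^1 ≡ 4 (mod 95)
4^2 ≡ 4^2 = 16 ≡ 16 (mod 95)
4^4 ≡ 16^2 = 256 ≡ 66 (mod 95)
4^8 ≡ 66^2 = 4356 ≡ 81 (mod 95)
4^16 ≡ 81^2 = 6561 ≡ 6 (mod 95)
4^32 ≡ 6^2 = 36 ≡ 36 (mod 95)
47 = 32 + 8 + 4 + 2 + 1 in binary powers of 2.
So 4^47 ≡ 36 · 81 · 66 · 16 · 4 ≡ 54 (mod 95).
Squaring chain: 54; never reaches −1, so base 4 is a Miller–Rabin witness that 95 is composite.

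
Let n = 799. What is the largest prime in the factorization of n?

47

799 = 17 · 47
47 is prime.
So 799 = 17 · 47; the largest prime factor is 47.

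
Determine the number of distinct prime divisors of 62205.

5

62205 = 3 · 20735
20735 = 5 · 4147
4147 = 11 · 377
377 = 13 · 29
62205 = 3 · 5 · 11 · 13 · 29, which has 5 distinct prime factors.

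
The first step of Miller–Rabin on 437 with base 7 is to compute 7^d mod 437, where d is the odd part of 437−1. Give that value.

102

437 − 1 = 436 = 2^2 · 109, so d = 109.
7^1 ≡ 7 (mod 437)
7^2 ≡ 7^2 = 49 ≡ 49 (mod 437)
7^4 ≡ 49^2 = 2401 ≡ 216 (mod 437)
7^8 ≡ 216^2 = 46656 ≡ 334 (mod 437)
7^16 ≡ 334^2 = 111556 ≡ 121 (mod 437)
7^32 ≡ 121^2 = 14641 ≡ 220 (mod 437)
7^64 ≡ 220^2 = 48400 ≡ 330 (mod 437)
109 = 64 + 32 + 8 + 4 + 1 in binary powers of 2.
So 7^109 ≡ 330 · 220 · 334 · 216 · 7 ≡ 102 (mod 437).
Squaring chain: 102 → 353; never reaches −1, so base 7 is a Miller–Rabin witness that 437 is composite.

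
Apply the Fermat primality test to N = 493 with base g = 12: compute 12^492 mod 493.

378

12^1 ≡ 12 (mod 493)
12^2 ≡ 12^2 = 144 ≡ 144 (mod 493)
12^4 ≡ 144^2 = 20736 ≡ 30 (mod 493)
12^8 ≡ 30^2 = 900 ≡ 407 (mod 493)
12^16 ≡ 407^2 = 165649 ≡ 1 (mod 493)
12^32 ≡ 1^2 = 1 ≡ 1 (mod 493)
12^64 ≡ 1^2 = 1 ≡ 1 (mod 493)
12^128 ≡ 1^2 = 1 ≡ 1 (mod 493)
12^256 ≡ 1^2 = 1 ≡ 1 (mod 493)
492 = 256 + 128 + 64 + 32 + 8 + 4 in binary powers of 2.
So 12^492 ≡ 1 · 1 · 1 · 1 · 407 · 30 ≡ 378 (mod 493).
Since 378 ≠ 1, base 12 is a Fermat witness: 493 is composite.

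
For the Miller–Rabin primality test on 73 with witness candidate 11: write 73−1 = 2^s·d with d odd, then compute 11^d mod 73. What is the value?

22

73 − 1 = 72 = 2^3 · 9, so d = 9.
11^1 ≡ 11 (mod 73)
11^2 ≡ 11^2 = 121 ≡ 48 (mod 73)
11^4 ≡ 48^2 = 2304 ≡ 41 (mod 73)
11^8 ≡ 41^2 = 1681 ≡ 2 (mod 73)
9 = 8 + 1 in binary powers of 2.
So 11^9 ≡ 2 · 11 ≡ 22 (mod 73).
Squaring chain: 22 → 46 → 72; reaches −1, so base 11 does not prove 73 composite.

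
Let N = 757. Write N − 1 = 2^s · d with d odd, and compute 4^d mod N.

756

757 − 1 = 756 = 2^2 · 189, so d = 189.
4^1 ≡ 4 (mod 757)
4^2 ≡ 4^2 = 16 ≡ 16 (mod 757)
4^4 ≡ 16^2 = 256 ≡ 256 (mod 757)
4^8 ≡ 256^2 = 65536 ≡ 434 (mod 757)
4^16 ≡ 434^2 = 188356 ≡ 620 (mod 757)
4^32 ≡ 620^2 = 384400 ≡ 601 (mod 757)
4^64 ≡ 601^2 = 361201 ≡ 112 (mod 757)
4^128 ≡ 112^2 = 12544 ≡ 432 (mod 757)
189 = 128 + 32 + 16 + 8 + 4 + 1 in binary powers of 2.
So 4^189 ≡ 432 · 601 · 620 · 434 · 256 · 4 ≡ 756 (mod 757).
Since 4^d ≡ 756 (mod 757), base 4 does not prove 757 composite.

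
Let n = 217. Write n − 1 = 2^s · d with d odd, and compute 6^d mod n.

216

217 − 1 = 216 = 2^3 · 27, so d = 27.
6^1 ≡ 6 (mod 217)
6^2 ≡ 6^2 = 36 ≡ 36 (mod 217)
6^4 ≡ 36^2 = 1296 ≡ 211 (mod 217)
6^8 ≡ 211^2 = 44521 ≡ 36 (mod 217)
6^16 ≡ 36^2 = 1296 ≡ 211 (mod 217)
27 = 16 + 8 + 2 + 1 in binary powers of 2.
So 6^27 ≡ 211 · 36 · 36 · 6 ≡ 216 (mod 217).
Since 6^d ≡ 216 (mod 217), base 6 does not prove 217 composite.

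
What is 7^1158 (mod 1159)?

723

7^1 ≡ 7 (mod 1159)
7^2 ≡ 7^2 = 49 ≡ 49 (mod 1159)
7^4 ≡ 49^2 = 2401 ≡ 83 (mod 1159)
7^8 ≡ 83^2 = 6889 ≡ 1094 (mod 1159)
7^16 ≡ 1094^2 = 1196836 ≡ 748 (mod 1159)
7^32 ≡ 748^2 = 559504 ≡ 866 (mod 1159)
7^64 ≡ 866^2 = 749956 ≡ 83 (mod 1159)
7^128 ≡ 83^2 = 6889 ≡ 1094 (mod 1159)
7^256 ≡ 1094^2 = 1196836 ≡ 748 (mod 1159)
7^512 ≡ 748^2 = 559504 ≡ 866 (mod 1159)
7^1024 ≡ 866^2 = 749956 ≡ 83 (mod 1159)
1158 = 1024 + 128 + 4 + 2 in binary powers of 2.
So 7^1158 ≡ 83 · 1094 · 83 · 49 ≡ 723 (mod 1159).
Since 723 ≠ 1, base 7 is a Fermat witness: 1159 is composite.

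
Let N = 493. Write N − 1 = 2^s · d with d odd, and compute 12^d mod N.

493 − 1 = 492 = 2^2 · 123, so d = 123.
12^1 ≡ 12 (mod 493)
12^2 ≡ 12^2 = 144 ≡ 144 (mod 493)
12^4 ≡ 144^2 = 20736 ≡ 30 (mod 493)
12^8 ≡ 30^2 = 900 ≡ 407 (mod 493)
12^16 ≡ 407^2 = 165649 ≡ 1 (mod 493)
12^32 ≡ 1^2 = 1 ≡ 1 (mod 493)
12^64 ≡ 1^2 = 1 ≡ 1 (mod 493)
123 = 64 + 32 + 16 + 8 + 2 + 1 in binary powers of 2.
So 12^123 ≡ 1 · 1 · 1 · 407 · 144 · 12 ≡ 278 (mod 493).
Squaring chain: 278 → 376; never reaches −1, so base 12 is a Miller–Rabin witness that 493 is composite.

278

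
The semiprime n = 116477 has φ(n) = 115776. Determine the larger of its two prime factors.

433

φ(n) = (p−1)(q−1) = n − (p+q) + 1, so p + q = 116477 − 115776 + 1 = 702.
p and q are the roots of t² − 702t + 116477 = 0.
Discriminant: 702² − 4·116477 = 492804 − 465908 = 26896; √26896 = 164.
q = (702 − 164)/2 = 269, p = (702 + 164)/2 = 433.
Check: 269 · 433 = 116477.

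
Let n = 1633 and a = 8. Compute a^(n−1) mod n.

324

8^1 ≡ 8 (mod 1633)
8^2 ≡ 8^2 = 64 ≡ 64 (mod 1633)
8^4 ≡ 64^2 = 4096 ≡ 830 (mod 1633)
8^8 ≡ 830^2 = 688900 ≡ 1407 (mod 1633)
8^16 ≡ 1407^2 = 1979649 ≡ 453 (mod 1633)
8^32 ≡ 453^2 = 205209 ≡ 1084 (mod 1633)
8^64 ≡ 1084^2 = 1175056 ≡ 929 (mod 1633)
8^128 ≡ 929^2 = 863041 ≡ 817 (mod 1633)
8^256 ≡ 817^2 = 667489 ≡ 1225 (mod 1633)
8^512 ≡ 1225^2 = 1500625 ≡ 1531 (mod 1633)
8^1024 ≡ 1531^2 = 2343961 ≡ 606 (mod 1633)
1632 = 1024 + 512 + 64 + 32 in binary powers of 2.
So 8^1632 ≡ 606 · 1531 · 929 · 1084 ≡ 324 (mod 1633).
Since 324 ≠ 1, base 8 is a Fermat witness: 1633 is composite.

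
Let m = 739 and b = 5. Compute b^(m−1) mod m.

1

5^1 ≡ 5 (mod 739)
5^2 ≡ 5^2 = 25 ≡ 25 (mod 739)
5^4 ≡ 25^2 = 625 ≡ 625 (mod 739)
5^8 ≡ 625^2 = 390625 ≡ 433 (mod 739)
5^16 ≡ 433^2 = 187489 ≡ 522 (mod 739)
5^32 ≡ 522^2 = 272484 ≡ 532 (mod 739)
5^64 ≡ 532^2 = 283024 ≡ 726 (mod 739)
5^128 ≡ 726^2 = 527076 ≡ 169 (mod 739)
5^256 ≡ 169^2 = 28561 ≡ 479 (mod 739)
5^512 ≡ 479^2 = 229441 ≡ 351 (mod 739)
738 = 512 + 128 + 64 + 32 + 2 in binary powers of 2.
So 5^738 ≡ 351 · 169 · 726 · 532 · 25 ≡ 1 (mod 739).
Since the result is 1, base 5 gives no evidence that 739 is composite.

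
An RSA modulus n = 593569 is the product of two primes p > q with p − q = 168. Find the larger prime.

859

Since p = q + 168, we have 593569 = q(q + 168), so q² + 168q − 593569 = 0.
Discriminant: 168² + 4·593569 = 28224 + 2374276 = 2402500; √2402500 = 1550.
q = (−168 + 1550)/2 = 691, and p = q + 168 = 859.
Check: 691 · 859 = 593569.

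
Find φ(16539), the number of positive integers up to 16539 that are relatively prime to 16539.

10656

Factor: 16539 = 3 · 37 · 149.
φ(16539) = (3−1) · (37−1) · (149−1) = 2 · 36 · 148 = 10656.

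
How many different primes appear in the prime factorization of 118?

2

118 = 2 · 59
118 = 2 · 59, which has 2 distinct prime factors.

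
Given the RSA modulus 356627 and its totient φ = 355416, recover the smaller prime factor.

φ(n) = (p−1)(q−1) = n − (p+q) + 1, so p + q = 356627 − 355416 + 1 = 1212.
p and q are the roots of t² − 1212t + 356627 = 0.
Discriminant: 1212² − 4·356627 = 1468944 − 1426508 = 42436; √42436 = 206.
q = (1212 − 206)/2 = 503, p = (1212 + 206)/2 = 709.
Check: 503 · 709 = 356627.

503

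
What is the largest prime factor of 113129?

113129 = 29 · 3901
3901 = 47 · 83
83 is prime.
So 113129 = 29 · 47 · 83; the largest prime factor is 83.

83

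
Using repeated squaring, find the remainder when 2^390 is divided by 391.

2^1 ≡ 2 (mod 391)
2^2 ≡ 2^2 = 4 ≡ 4 (mod 391)
2^4 ≡ 4^2 = 16 ≡ 16 (mod 391)
2^8 ≡ 16^2 = 256 ≡ 256 (mod 391)
2^16 ≡ 256^2 = 65536 ≡ 239 (mod 391)
2^32 ≡ 239^2 = 57121 ≡ 35 (mod 391)
2^64 ≡ 35^2 = 1225 ≡ 52 (mod 391)
2^128 ≡ 52^2 = 2704 ≡ 358 (mod 391)
2^256 ≡ 358^2 = 128164 ≡ 307 (mod 391)
390 = 256 + 128 + 4 + 2 in binary powers of 2.
So 2^390 ≡ 307 · 358 · 16 · 4 ≡ 285 (mod 391).
Since 285 ≠ 1, base 2 is a Fermat witness: 391 is composite.

285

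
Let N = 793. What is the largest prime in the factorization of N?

793 = 13 · 61
61 is prime.
So 793 = 13 · 61; the largest prime factor is 61.

61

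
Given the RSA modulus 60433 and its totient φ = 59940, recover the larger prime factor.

φ(n) = (p−1)(q−1) = n − (p+q) + 1, so p + q = 60433 − 59940 + 1 = 494.
p and q are the roots of t² − 494t + 60433 = 0.
Discriminant: 494² − 4·60433 = 244036 − 241732 = 2304; √2304 = 48.
q = (494 − 48)/2 = 223, p = (494 + 48)/2 = 271.
Check: 223 · 271 = 60433.

271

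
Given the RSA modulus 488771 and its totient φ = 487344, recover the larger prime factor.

φ(n) = (p−1)(q−1) = n − (p+q) + 1, so p + q = 488771 − 487344 + 1 = 1428.
p and q are the roots of t² − 1428t + 488771 = 0.
Discriminant: 1428² − 4·488771 = 2039184 − 1955084 = 84100; √84100 = 290.
q = (1428 − 290)/2 = 569, p = (1428 + 290)/2 = 859.
Check: 569 · 859 = 488771.

859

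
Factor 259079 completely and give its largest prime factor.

89

259079 = 41 · 6319
6319 = 71 · 89
89 is prime.
So 259079 = 41 · 71 · 89; the largest prime factor is 89.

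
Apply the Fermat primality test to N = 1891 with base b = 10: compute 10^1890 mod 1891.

1768

10^1 ≡ 10 (mod 1891)
10^2 ≡ 10^2 = 100 ≡ 100 (mod 1891)
10^4 ≡ 100^2 = 10000 ≡ 545 (mod 1891)
10^8 ≡ 545^2 = 297025 ≡ 138 (mod 1891)
10^16 ≡ 138^2 = 19044 ≡ 134 (mod 1891)
10^32 ≡ 134^2 = 17956 ≡ 937 (mod 1891)
10^64 ≡ 937^2 = 877969 ≡ 545 (mod 1891)
10^128 ≡ 545^2 = 297025 ≡ 138 (mod 1891)
10^256 ≡ 138^2 = 19044 ≡ 134 (mod 1891)
10^512 ≡ 134^2 = 17956 ≡ 937 (mod 1891)
10^1024 ≡ 937^2 = 877969 ≡ 545 (mod 1891)
1890 = 1024 + 512 + 256 + 64 + 32 + 2 in binary powers of 2.
So 10^1890 ≡ 545 · 937 · 134 · 545 · 937 · 100 ≡ 1768 (mod 1891).
Since 1768 ≠ 1, base 10 is a Fermat witness: 1891 is composite.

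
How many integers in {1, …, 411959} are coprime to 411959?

Factor: 411959 = 31 · 97 · 137.
φ(411959) = (31−1) · (97−1) · (137−1) = 30 · 96 · 136 = 391680.

391680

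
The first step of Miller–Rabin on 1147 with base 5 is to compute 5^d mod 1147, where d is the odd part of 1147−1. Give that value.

156

1147 − 1 = 1146 = 2^1 · 573, so d = 573.
5^1 ≡ 5 (mod 1147)
5^2 ≡ 5^2 = 25 ≡ 25 (mod 1147)
5^4 ≡ 25^2 = 625 ≡ 625 (mod 1147)
5^8 ≡ 625^2 = 390625 ≡ 645 (mod 1147)
5^16 ≡ 645^2 = 416025 ≡ 811 (mod 1147)
5^32 ≡ 811^2 = 657721 ≡ 490 (mod 1147)
5^64 ≡ 490^2 = 240100 ≡ 377 (mod 1147)
5^128 ≡ 377^2 = 142129 ≡ 1048 (mod 1147)
5^256 ≡ 1048^2 = 1098304 ≡ 625 (mod 1147)
5^512 ≡ 625^2 = 390625 ≡ 645 (mod 1147)
573 = 512 + 32 + 16 + 8 + 4 + 1 in binary powers of 2.
So 5^573 ≡ 645 · 490 · 811 · 645 · 625 · 5 ≡ 156 (mod 1147).
Squaring chain: 156; never reaches −1, so base 5 is a Miller–Rabin witness that 1147 is composite.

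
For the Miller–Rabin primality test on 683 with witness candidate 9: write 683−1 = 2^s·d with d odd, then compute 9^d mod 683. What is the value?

1

683 − 1 = 682 = 2^1 · 341, so d = 341.
9^1 ≡ 9 (mod 683)
9^2 ≡ 9^2 = 81 ≡ 81 (mod 683)
9^4 ≡ 81^2 = 6561 ≡ 414 (mod 683)
9^8 ≡ 414^2 = 171396 ≡ 646 (mod 683)
9^16 ≡ 646^2 = 417316 ≡ 3 (mod 683)
9^32 ≡ 3^2 = 9 ≡ 9 (mod 683)
9^64 ≡ 9^2 = 81 ≡ 81 (mod 683)
9^128 ≡ 81^2 = 6561 ≡ 414 (mod 683)
9^256 ≡ 414^2 = 171396 ≡ 646 (mod 683)
341 = 256 + 64 + 16 + 4 + 1 in binary powers of 2.
So 9^341 ≡ 646 · 81 · 3 · 414 · 9 ≡ 1 (mod 683).
Since 9^d ≡ 1 (mod 683), base 9 does not prove 683 composite.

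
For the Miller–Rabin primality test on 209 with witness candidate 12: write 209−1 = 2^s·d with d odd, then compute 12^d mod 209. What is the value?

209 − 1 = 208 = 2^4 · 13, so d = 13.
12^1 ≡ 12 (mod 209)
12^2 ≡ 12^2 = 144 ≡ 144 (mod 209)
12^4 ≡ 144^2 = 20736 ≡ 45 (mod 209)
12^8 ≡ 45^2 = 2025 ≡ 144 (mod 209)
13 = 8 + 4 + 1 in binary powers of 2.
So 12^13 ≡ 144 · 45 · 12 ≡ 12 (mod 209).
Squaring chain: 12 → 144 → 45 → 144; never reaches −1, so base 12 is a Miller–Rabin witness that 209 is composite.

12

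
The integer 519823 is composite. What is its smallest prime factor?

519823 is odd.
Digit sum 28, not divisible by 3.
Ends in 3: not divisible by 5.
7: 519823 = 7·74260 + 3
11: 519823 = 11·47256 + 7
13: 519823 = 13·39986 + 5
17: 519823 = 17·30577 + 14
19: 519823 = 19·27359 + 2
23: 519823 = 23·22601

23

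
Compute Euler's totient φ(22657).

22356

Factor: 22657 = 139 · 163.
φ(22657) = (139−1) · (163−1) = 138 · 162 = 22356.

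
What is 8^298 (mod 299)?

77

8^1 ≡ 8 (mod 299)
8^2 ≡ 8^2 = 64 ≡ 64 (mod 299)
8^4 ≡ 64^2 = 4096 ≡ 209 (mod 299)
8^8 ≡ 209^2 = 43681 ≡ 27 (mod 299)
8^16 ≡ 27^2 = 729 ≡ 131 (mod 299)
8^32 ≡ 131^2 = 17161 ≡ 118 (mod 299)
8^64 ≡ 118^2 = 13924 ≡ 170 (mod 299)
8^128 ≡ 170^2 = 28900 ≡ 196 (mod 299)
8^256 ≡ 196^2 = 38416 ≡ 144 (mod 299)
298 = 256 + 32 + 8 + 2 in binary powers of 2.
So 8^298 ≡ 144 · 118 · 27 · 64 ≡ 77 (mod 299).
Since 77 ≠ 1, base 8 is a Fermat witness: 299 is composite.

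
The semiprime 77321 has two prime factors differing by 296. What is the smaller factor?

Since p = q + 296, we have 77321 = q(q + 296), so q² + 296q − 77321 = 0.
Discriminant: 296² + 4·77321 = 87616 + 309284 = 396900; √396900 = 630.
q = (−296 + 630)/2 = 167, and p = q + 296 = 463.
Check: 167 · 463 = 77321.

167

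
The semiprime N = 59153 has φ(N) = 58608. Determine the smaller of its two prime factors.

φ(n) = (p−1)(q−1) = n − (p+q) + 1, so p + q = 59153 − 58608 + 1 = 546.
p and q are the roots of t² − 546t + 59153 = 0.
Discriminant: 546² − 4·59153 = 298116 − 236612 = 61504; √61504 = 248.
q = (546 − 248)/2 = 149, p = (546 + 248)/2 = 397.
Check: 149 · 397 = 59153.

149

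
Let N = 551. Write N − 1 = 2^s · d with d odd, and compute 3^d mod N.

551 − 1 = 550 = 2^1 · 275, so d = 275.
3^1 ≡ 3 (mod 551)
3^2 ≡ 3^2 = 9 ≡ 9 (mod 551)
3^4 ≡ 9^2 = 81 ≡ 81 (mod 551)
3^8 ≡ 81^2 = 6561 ≡ 500 (mod 551)
3^16 ≡ 500^2 = 250000 ≡ 397 (mod 551)
3^32 ≡ 397^2 = 157609 ≡ 23 (mod 551)
3^64 ≡ 23^2 = 529 ≡ 529 (mod 551)
3^128 ≡ 529^2 = 279841 ≡ 484 (mod 551)
3^256 ≡ 484^2 = 234256 ≡ 81 (mod 551)
275 = 256 + 16 + 2 + 1 in binary powers of 2.
So 3^275 ≡ 81 · 397 · 9 · 3 ≡ 414 (mod 551).
Squaring chain: 414; never reaches −1, so base 3 is a Miller–Rabin witness that 551 is composite.

414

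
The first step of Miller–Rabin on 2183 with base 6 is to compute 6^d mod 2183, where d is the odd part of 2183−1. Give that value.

2183 − 1 = 2182 = 2^1 · 1091, so d = 1091.
6^1 ≡ 6 (mod 2183)
6^2 ≡ 6^2 = 36 ≡ 36 (mod 2183)
6^4 ≡ 36^2 = 1296 ≡ 1296 (mod 2183)
6^8 ≡ 1296^2 = 1679616 ≡ 889 (mod 2183)
6^16 ≡ 889^2 = 790321 ≡ 75 (mod 2183)
6^32 ≡ 75^2 = 5625 ≡ 1259 (mod 2183)
6^64 ≡ 1259^2 = 1585081 ≡ 223 (mod 2183)
6^128 ≡ 223^2 = 49729 ≡ 1703 (mod 2183)
6^256 ≡ 1703^2 = 2900209 ≡ 1185 (mod 2183)
6^512 ≡ 1185^2 = 1404225 ≡ 556 (mod 2183)
6^1024 ≡ 556^2 = 309136 ≡ 1333 (mod 2183)
1091 = 1024 + 64 + 2 + 1 in binary powers of 2.
So 6^1091 ≡ 1333 · 223 · 36 · 6 ≡ 1548 (mod 2183).
Squaring chain: 1548; never reaches −1, so base 6 is a Miller–Rabin witness that 2183 is composite.

1548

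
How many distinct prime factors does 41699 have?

41699 = 7^2 · 851
851 = 23 · 37
41699 = 7^2 · 23 · 37, which has 3 distinct prime factors.

3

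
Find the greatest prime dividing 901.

901 = 17 · 53
53 is prime.
So 901 = 17 · 53; the largest prime factor is 53.

53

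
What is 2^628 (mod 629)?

2^1 ≡ 2 (mod 629)
2^2 ≡ 2^2 = 4 ≡ 4 (mod 629)
2^4 ≡ 4^2 = 16 ≡ 16 (mod 629)
2^8 ≡ 16^2 = 256 ≡ 256 (mod 629)
2^16 ≡ 256^2 = 65536 ≡ 120 (mod 629)
2^32 ≡ 120^2 = 14400 ≡ 562 (mod 629)
2^64 ≡ 562^2 = 315844 ≡ 86 (mod 629)
2^128 ≡ 86^2 = 7396 ≡ 477 (mod 629)
2^256 ≡ 477^2 = 227529 ≡ 460 (mod 629)
2^512 ≡ 460^2 = 211600 ≡ 256 (mod 629)
628 = 512 + 64 + 32 + 16 + 4 in binary powers of 2.
So 2^628 ≡ 256 · 86 · 562 · 120 · 16 ≡ 305 (mod 629).
Since 305 ≠ 1, base 2 is a Fermat witness: 629 is composite.

305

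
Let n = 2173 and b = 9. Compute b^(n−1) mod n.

9^1 ≡ 9 (mod 2173)
9^2 ≡ 9^2 = 81 ≡ 81 (mod 2173)
9^4 ≡ 81^2 = 6561 ≡ 42 (mod 2173)
9^8 ≡ 42^2 = 1764 ≡ 1764 (mod 2173)
9^16 ≡ 1764^2 = 3111696 ≡ 2133 (mod 2173)
9^32 ≡ 2133^2 = 4549689 ≡ 1600 (mod 2173)
9^64 ≡ 1600^2 = 2560000 ≡ 206 (mod 2173)
9^128 ≡ 206^2 = 42436 ≡ 1149 (mod 2173)
9^256 ≡ 1149^2 = 1320201 ≡ 1190 (mod 2173)
9^512 ≡ 1190^2 = 1416100 ≡ 1477 (mod 2173)
9^1024 ≡ 1477^2 = 2181529 ≡ 2010 (mod 2173)
9^2048 ≡ 2010^2 = 4040100 ≡ 493 (mod 2173)
2172 = 2048 + 64 + 32 + 16 + 8 + 4 in binary powers of 2.
So 9^2172 ≡ 493 · 206 · 1600 · 2133 · 1764 · 42 ≡ 1846 (mod 2173).
Since 1846 ≠ 1, base 9 is a Fermat witness: 2173 is composite.

1846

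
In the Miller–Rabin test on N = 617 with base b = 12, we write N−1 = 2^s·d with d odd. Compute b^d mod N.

478

617 − 1 = 616 = 2^3 · 77, so d = 77.
12^1 ≡ 12 (mod 617)
12^2 ≡ 12^2 = 144 ≡ 144 (mod 617)
12^4 ≡ 144^2 = 20736 ≡ 375 (mod 617)
12^8 ≡ 375^2 = 140625 ≡ 566 (mod 617)
12^16 ≡ 566^2 = 320356 ≡ 133 (mod 617)
12^32 ≡ 133^2 = 17689 ≡ 413 (mod 617)
12^64 ≡ 413^2 = 170569 ≡ 277 (mod 617)
77 = 64 + 8 + 4 + 1 in binary powers of 2.
So 12^77 ≡ 277 · 566 · 375 · 12 ≡ 478 (mod 617).
Squaring chain: 478 → 194 → 616; reaches −1, so base 12 does not prove 617 composite.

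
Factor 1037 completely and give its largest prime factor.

61

1037 = 17 · 61
61 is prime.
So 1037 = 17 · 61; the largest prime factor is 61.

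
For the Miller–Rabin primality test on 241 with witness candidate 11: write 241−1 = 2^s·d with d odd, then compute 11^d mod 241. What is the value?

241 − 1 = 240 = 2^4 · 15, so d = 15.
11^1 ≡ 11 (mod 241)
11^2 ≡ 11^2 = 121 ≡ 121 (mod 241)
11^4 ≡ 121^2 = 14641 ≡ 181 (mod 241)
11^8 ≡ 181^2 = 32761 ≡ 226 (mod 241)
15 = 8 + 4 + 2 + 1 in binary powers of 2.
So 11^15 ≡ 226 · 181 · 121 · 11 ≡ 130 (mod 241).
Squaring chain: 130 → 30 → 177 → 240; reaches −1, so base 11 does not prove 241 composite.

130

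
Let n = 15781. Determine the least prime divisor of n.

15781 is odd.
Digit sum 22, not divisible by 3.
Ends in 1: not divisible by 5.
7: 15781 = 7·2254 + 3
11: 15781 = 11·1434 + 7
13: 15781 = 13·1213 + 12
17: 15781 = 17·928 + 5
19: 15781 = 19·830 + 11
23: 15781 = 23·686 + 3
29: 15781 = 29·544 + 5
31: 15781 = 31·509 + 2
37: 15781 = 37·426 + 19
41: 15781 = 41·384 + 37
43: 15781 = 43·367

43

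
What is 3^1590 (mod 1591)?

322

3^1 ≡ 3 (mod 1591)
3^2 ≡ 3^2 = 9 ≡ 9 (mod 1591)
3^4 ≡ 9^2 = 81 ≡ 81 (mod 1591)
3^8 ≡ 81^2 = 6561 ≡ 197 (mod 1591)
3^16 ≡ 197^2 = 38809 ≡ 625 (mod 1591)
3^32 ≡ 625^2 = 390625 ≡ 830 (mod 1591)
3^64 ≡ 830^2 = 688900 ≡ 1588 (mod 1591)
3^128 ≡ 1588^2 = 2521744 ≡ 9 (mod 1591)
3^256 ≡ 9^2 = 81 ≡ 81 (mod 1591)
3^512 ≡ 81^2 = 6561 ≡ 197 (mod 1591)
3^1024 ≡ 197^2 = 38809 ≡ 625 (mod 1591)
1590 = 1024 + 512 + 32 + 16 + 4 + 2 in binary powers of 2.
So 3^1590 ≡ 625 · 197 · 830 · 625 · 81 · 9 ≡ 322 (mod 1591).
Since 322 ≠ 1, base 3 is a Fermat witness: 1591 is composite.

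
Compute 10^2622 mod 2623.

735

10^1 ≡ 10 (mod 2623)
10^2 ≡ 10^2 = 100 ≡ 100 (mod 2623)
10^4 ≡ 100^2 = 10000 ≡ 2131 (mod 2623)
10^8 ≡ 2131^2 = 4541161 ≡ 748 (mod 2623)
10^16 ≡ 748^2 = 559504 ≡ 805 (mod 2623)
10^32 ≡ 805^2 = 648025 ≡ 144 (mod 2623)
10^64 ≡ 144^2 = 20736 ≡ 2375 (mod 2623)
10^128 ≡ 2375^2 = 5640625 ≡ 1175 (mod 2623)
10^256 ≡ 1175^2 = 1380625 ≡ 927 (mod 2623)
10^512 ≡ 927^2 = 859329 ≡ 1608 (mod 2623)
10^1024 ≡ 1608^2 = 2585664 ≡ 2009 (mod 2623)
10^2048 ≡ 2009^2 = 4036081 ≡ 1907 (mod 2623)
2622 = 2048 + 512 + 32 + 16 + 8 + 4 + 2 in binary powers of 2.
So 10^2622 ≡ 1907 · 1608 · 144 · 805 · 748 · 2131 · 100 ≡ 735 (mod 2623).
Since 735 ≠ 1, base 10 is a Fermat witness: 2623 is composite.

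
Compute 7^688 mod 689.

386

7^1 ≡ 7 (mod 689)
7^2 ≡ 7^2 = 49 ≡ 49 (mod 689)
7^4 ≡ 49^2 = 2401 ≡ 334 (mod 689)
7^8 ≡ 334^2 = 111556 ≡ 627 (mod 689)
7^16 ≡ 627^2 = 393129 ≡ 399 (mod 689)
7^32 ≡ 399^2 = 159201 ≡ 42 (mod 689)
7^64 ≡ 42^2 = 1764 ≡ 386 (mod 689)
7^128 ≡ 386^2 = 148996 ≡ 172 (mod 689)
7^256 ≡ 172^2 = 29584 ≡ 646 (mod 689)
7^512 ≡ 646^2 = 417316 ≡ 471 (mod 689)
688 = 512 + 128 + 32 + 16 in binary powers of 2.
So 7^688 ≡ 471 · 172 · 42 · 399 ≡ 386 (mod 689).
Since 386 ≠ 1, base 7 is a Fermat witness: 689 is composite.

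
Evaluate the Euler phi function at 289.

272

Factor: 289 = 17^2.
φ(289) = 17^1·(17−1) = 272.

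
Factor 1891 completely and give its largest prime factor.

61

1891 = 31 · 61
61 is prime.
So 1891 = 31 · 61; the largest prime factor is 61.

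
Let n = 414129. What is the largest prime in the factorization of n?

73

414129 = 3 · 138043
138043 = 31 · 4453
4453 = 61 · 73
73 is prime.
So 414129 = 3 · 31 · 61 · 73; the largest prime factor is 73.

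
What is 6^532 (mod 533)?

6^1 ≡ 6 (mod 533)
6^2 ≡ 6^2 = 36 ≡ 36 (mod 533)
6^4 ≡ 36^2 = 1296 ≡ 230 (mod 533)
6^8 ≡ 230^2 = 52900 ≡ 133 (mod 533)
6^16 ≡ 133^2 = 17689 ≡ 100 (mod 533)
6^32 ≡ 100^2 = 10000 ≡ 406 (mod 533)
6^64 ≡ 406^2 = 164836 ≡ 139 (mod 533)
6^128 ≡ 139^2 = 19321 ≡ 133 (mod 533)
6^256 ≡ 133^2 = 17689 ≡ 100 (mod 533)
6^512 ≡ 100^2 = 10000 ≡ 406 (mod 533)
532 = 512 + 16 + 4 in binary powers of 2.
So 6^532 ≡ 406 · 100 · 230 ≡ 373 (mod 533).
Since 373 ≠ 1, base 6 is a Fermat witness: 533 is composite.

373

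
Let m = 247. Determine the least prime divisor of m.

13

247 is odd.
Digit sum 13, not divisible by 3.
Ends in 7: not divisible by 5.
7: 247 = 7·35 + 2
11: 247 = 11·22 + 5
13: 247 = 13·19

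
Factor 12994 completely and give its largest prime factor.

89

12994 = 2 · 6497
6497 = 73 · 89
89 is prime.
So 12994 = 2 · 73 · 89; the largest prime factor is 89.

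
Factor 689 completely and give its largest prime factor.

53

689 = 13 · 53
53 is prime.
So 689 = 13 · 53; the largest prime factor is 53.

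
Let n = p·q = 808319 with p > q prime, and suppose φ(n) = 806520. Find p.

φ(n) = (p−1)(q−1) = n − (p+q) + 1, so p + q = 808319 − 806520 + 1 = 1800.
p and q are the roots of t² − 1800t + 808319 = 0.
Discriminant: 1800² − 4·808319 = 3240000 − 3233276 = 6724; √6724 = 82.
q = (1800 − 82)/2 = 859, p = (1800 + 82)/2 = 941.
Check: 859 · 941 = 808319.

941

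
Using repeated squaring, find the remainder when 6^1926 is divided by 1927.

6^1 ≡ 6 (mod 1927)
6^2 ≡ 6^2 = 36 ≡ 36 (mod 1927)
6^4 ≡ 36^2 = 1296 ≡ 1296 (mod 1927)
6^8 ≡ 1296^2 = 1679616 ≡ 1199 (mod 1927)
6^16 ≡ 1199^2 = 1437601 ≡ 59 (mod 1927)
6^32 ≡ 59^2 = 3481 ≡ 1554 (mod 1927)
6^64 ≡ 1554^2 = 2414916 ≡ 385 (mod 1927)
6^128 ≡ 385^2 = 148225 ≡ 1773 (mod 1927)
6^256 ≡ 1773^2 = 3143529 ≡ 592 (mod 1927)
6^512 ≡ 592^2 = 350464 ≡ 1677 (mod 1927)
6^1024 ≡ 1677^2 = 2812329 ≡ 836 (mod 1927)
1926 = 1024 + 512 + 256 + 128 + 4 + 2 in binary powers of 2.
So 6^1926 ≡ 836 · 1677 · 592 · 1773 · 1296 · 36 ≡ 777 (mod 1927).
Since 777 ≠ 1, base 6 is a Fermat witness: 1927 is composite.

777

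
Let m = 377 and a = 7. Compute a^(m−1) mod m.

74

7^1 ≡ 7 (mod 377)
7^2 ≡ 7^2 = 49 ≡ 49 (mod 377)
7^4 ≡ 49^2 = 2401 ≡ 139 (mod 377)
7^8 ≡ 139^2 = 19321 ≡ 94 (mod 377)
7^16 ≡ 94^2 = 8836 ≡ 165 (mod 377)
7^32 ≡ 165^2 = 27225 ≡ 81 (mod 377)
7^64 ≡ 81^2 = 6561 ≡ 152 (mod 377)
7^128 ≡ 152^2 = 23104 ≡ 107 (mod 377)
7^256 ≡ 107^2 = 11449 ≡ 139 (mod 377)
376 = 256 + 64 + 32 + 16 + 8 in binary powers of 2.
So 7^376 ≡ 139 · 152 · 81 · 165 · 94 ≡ 74 (mod 377).
Since 74 ≠ 1, base 7 is a Fermat witness: 377 is composite.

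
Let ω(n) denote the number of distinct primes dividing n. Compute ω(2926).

2926 = 2 · 1463
1463 = 7 · 209
209 = 11 · 19
2926 = 2 · 7 · 11 · 19, which has 4 distinct prime factors.

4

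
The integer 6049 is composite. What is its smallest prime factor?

23

6049 is odd.
Digit sum 19, not divisible by 3.
Ends in 9: not divisible by 5.
7: 6049 = 7·864 + 1
11: 6049 = 11·549 + 10
13: 6049 = 13·465 + 4
17: 6049 = 17·355 + 14
19: 6049 = 19·318 + 7
23: 6049 = 23·263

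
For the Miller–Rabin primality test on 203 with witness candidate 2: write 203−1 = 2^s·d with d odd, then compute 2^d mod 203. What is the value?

203 − 1 = 202 = 2^1 · 101, so d = 101.
2^1 ≡ 2 (mod 203)
2^2 ≡ 2^2 = 4 ≡ 4 (mod 203)
2^4 ≡ 4^2 = 16 ≡ 16 (mod 203)
2^8 ≡ 16^2 = 256 ≡ 53 (mod 203)
2^16 ≡ 53^2 = 2809 ≡ 170 (mod 203)
2^32 ≡ 170^2 = 28900 ≡ 74 (mod 203)
2^64 ≡ 74^2 = 5476 ≡ 198 (mod 203)
101 = 64 + 32 + 4 + 1 in binary powers of 2.
So 2^101 ≡ 198 · 74 · 16 · 2 ≡ 137 (mod 203).
Squaring chain: 137; never reaches −1, so base 2 is a Miller–Rabin witness that 203 is composite.

137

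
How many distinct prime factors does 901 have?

901 = 17 · 53
901 = 17 · 53, which has 2 distinct prime factors.

2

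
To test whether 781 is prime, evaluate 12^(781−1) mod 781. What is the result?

529

12^1 ≡ 12 (mod 781)
12^2 ≡ 12^2 = 144 ≡ 144 (mod 781)
12^4 ≡ 144^2 = 20736 ≡ 430 (mod 781)
12^8 ≡ 430^2 = 184900 ≡ 584 (mod 781)
12^16 ≡ 584^2 = 341056 ≡ 540 (mod 781)
12^32 ≡ 540^2 = 291600 ≡ 287 (mod 781)
12^64 ≡ 287^2 = 82369 ≡ 364 (mod 781)
12^128 ≡ 364^2 = 132496 ≡ 507 (mod 781)
12^256 ≡ 507^2 = 257049 ≡ 100 (mod 781)
12^512 ≡ 100^2 = 10000 ≡ 628 (mod 781)
780 = 512 + 256 + 8 + 4 in binary powers of 2.
So 12^780 ≡ 628 · 100 · 584 · 430 ≡ 529 (mod 781).
Since 529 ≠ 1, base 12 is a Fermat witness: 781 is composite.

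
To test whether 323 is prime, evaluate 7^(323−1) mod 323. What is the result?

7^1 ≡ 7 (mod 323)
7^2 ≡ 7^2 = 49 ≡ 49 (mod 323)
7^4 ≡ 49^2 = 2401 ≡ 140 (mod 323)
7^8 ≡ 140^2 = 19600 ≡ 220 (mod 323)
7^16 ≡ 220^2 = 48400 ≡ 273 (mod 323)
7^32 ≡ 273^2 = 74529 ≡ 239 (mod 323)
7^64 ≡ 239^2 = 57121 ≡ 273 (mod 323)
7^128 ≡ 273^2 = 74529 ≡ 239 (mod 323)
7^256 ≡ 239^2 = 57121 ≡ 273 (mod 323)
322 = 256 + 64 + 2 in binary powers of 2.
So 7^322 ≡ 273 · 273 · 49 ≡ 83 (mod 323).
Since 83 ≠ 1, base 7 is a Fermat witness: 323 is composite.

83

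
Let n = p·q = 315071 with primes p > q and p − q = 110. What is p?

619

Since p = q + 110, we have 315071 = q(q + 110), so q² + 110q − 315071 = 0.
Discriminant: 110² + 4·315071 = 12100 + 1260284 = 1272384; √1272384 = 1128.
q = (−110 + 1128)/2 = 509, and p = q + 110 = 619.
Check: 509 · 619 = 315071.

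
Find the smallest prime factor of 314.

2

314 is even: 2 divides it.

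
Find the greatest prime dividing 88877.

88877 = 31 · 2867
2867 = 47 · 61
61 is prime.
So 88877 = 31 · 47 · 61; the largest prime factor is 61.

61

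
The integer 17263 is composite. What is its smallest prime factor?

17263 is odd.
Digit sum 19, not divisible by 3.
Ends in 3: not divisible by 5.
7: 17263 = 7·2466 + 1
11: 17263 = 11·1569 + 4
13: 17263 = 13·1327 + 12
17: 17263 = 17·1015 + 8
19: 17263 = 19·908 + 11
23: 17263 = 23·750 + 13
29: 17263 = 29·595 + 8
31: 17263 = 31·556 + 27
37: 17263 = 37·466 + 21
41: 17263 = 41·421 + 2
43: 17263 = 43·401 + 20
47: 17263 = 47·367 + 14
53: 17263 = 53·325 + 38
59: 17263 = 59·292 + 35
61: 17263 = 61·283

61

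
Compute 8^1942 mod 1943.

8^1 ≡ 8 (mod 1943)
8^2 ≡ 8^2 = 64 ≡ 64 (mod 1943)
8^4 ≡ 64^2 = 4096 ≡ 210 (mod 1943)
8^8 ≡ 210^2 = 44100 ≡ 1354 (mod 1943)
8^16 ≡ 1354^2 = 1833316 ≡ 1067 (mod 1943)
8^32 ≡ 1067^2 = 1138489 ≡ 1834 (mod 1943)
8^64 ≡ 1834^2 = 3363556 ≡ 223 (mod 1943)
8^128 ≡ 223^2 = 49729 ≡ 1154 (mod 1943)
8^256 ≡ 1154^2 = 1331716 ≡ 761 (mod 1943)
8^512 ≡ 761^2 = 579121 ≡ 107 (mod 1943)
8^1024 ≡ 107^2 = 11449 ≡ 1734 (mod 1943)
1942 = 1024 + 512 + 256 + 128 + 16 + 4 + 2 in binary powers of 2.
So 8^1942 ≡ 1734 · 107 · 761 · 1154 · 1067 · 210 · 64 ≡ 1715 (mod 1943).
Since 1715 ≠ 1, base 8 is a Fermat witness: 1943 is composite.

1715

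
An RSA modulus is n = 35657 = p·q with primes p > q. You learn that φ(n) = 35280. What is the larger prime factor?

φ(n) = (p−1)(q−1) = n − (p+q) + 1, so p + q = 35657 − 35280 + 1 = 378.
p and q are the roots of t² − 378t + 35657 = 0.
Discriminant: 378² − 4·35657 = 142884 − 142628 = 256; √256 = 16.
q = (378 − 16)/2 = 181, p = (378 + 16)/2 = 197.
Check: 181 · 197 = 35657.

197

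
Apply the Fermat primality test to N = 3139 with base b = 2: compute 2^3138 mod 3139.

2^1 ≡ 2 (mod 3139)
2^2 ≡ 2^2 = 4 ≡ 4 (mod 3139)
2^4 ≡ 4^2 = 16 ≡ 16 (mod 3139)
2^8 ≡ 16^2 = 256 ≡ 256 (mod 3139)
2^16 ≡ 256^2 = 65536 ≡ 2756 (mod 3139)
2^32 ≡ 2756^2 = 7595536 ≡ 2295 (mod 3139)
2^64 ≡ 2295^2 = 5267025 ≡ 2922 (mod 3139)
2^128 ≡ 2922^2 = 8538084 ≡ 4 (mod 3139)
2^256 ≡ 4^2 = 16 ≡ 16 (mod 3139)
2^512 ≡ 16^2 = 256 ≡ 256 (mod 3139)
2^1024 ≡ 256^2 = 65536 ≡ 2756 (mod 3139)
2^2048 ≡ 2756^2 = 7595536 ≡ 2295 (mod 3139)
3138 = 2048 + 1024 + 64 + 2 in binary powers of 2.
So 2^3138 ≡ 2295 · 2756 · 2922 · 4 ≡ 3057 (mod 3139).
Since 3057 ≠ 1, base 2 is a Fermat witness: 3139 is composite.

3057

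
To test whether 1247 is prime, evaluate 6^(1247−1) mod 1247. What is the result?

6^1 ≡ 6 (mod 1247)
6^2 ≡ 6^2 = 36 ≡ 36 (mod 1247)
6^4 ≡ 36^2 = 1296 ≡ 49 (mod 1247)
6^8 ≡ 49^2 = 2401 ≡ 1154 (mod 1247)
6^16 ≡ 1154^2 = 1331716 ≡ 1167 (mod 1247)
6^32 ≡ 1167^2 = 1361889 ≡ 165 (mod 1247)
6^64 ≡ 165^2 = 27225 ≡ 1038 (mod 1247)
6^128 ≡ 1038^2 = 1077444 ≡ 36 (mod 1247)
6^256 ≡ 36^2 = 1296 ≡ 49 (mod 1247)
6^512 ≡ 49^2 = 2401 ≡ 1154 (mod 1247)
6^1024 ≡ 1154^2 = 1331716 ≡ 1167 (mod 1247)
1246 = 1024 + 128 + 64 + 16 + 8 + 4 + 2 in binary powers of 2.
So 6^1246 ≡ 1167 · 36 · 1038 · 1167 · 1154 · 49 · 36 ≡ 436 (mod 1247).
Since 436 ≠ 1, base 6 is a Fermat witness: 1247 is composite.

436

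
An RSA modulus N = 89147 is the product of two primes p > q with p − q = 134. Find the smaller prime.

239

Since p = q + 134, we have 89147 = q(q + 134), so q² + 134q − 89147 = 0.
Discriminant: 134² + 4·89147 = 17956 + 356588 = 374544; √374544 = 612.
q = (−134 + 612)/2 = 239, and p = q + 134 = 373.
Check: 239 · 373 = 89147.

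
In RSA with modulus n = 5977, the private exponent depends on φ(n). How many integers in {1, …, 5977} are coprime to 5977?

Factor: 5977 = 43 · 139.
φ(5977) = (43−1) · (139−1) = 42 · 138 = 5796.

5796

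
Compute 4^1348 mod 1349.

4^1 ≡ 4 (mod 1349)
4^2 ≡ 4^2 = 16 ≡ 16 (mod 1349)
4^4 ≡ 16^2 = 256 ≡ 256 (mod 1349)
4^8 ≡ 256^2 = 65536 ≡ 784 (mod 1349)
4^16 ≡ 784^2 = 614656 ≡ 861 (mod 1349)
4^32 ≡ 861^2 = 741321 ≡ 720 (mod 1349)
4^64 ≡ 720^2 = 518400 ≡ 384 (mod 1349)
4^128 ≡ 384^2 = 147456 ≡ 415 (mod 1349)
4^256 ≡ 415^2 = 172225 ≡ 902 (mod 1349)
4^512 ≡ 902^2 = 813604 ≡ 157 (mod 1349)
4^1024 ≡ 157^2 = 24649 ≡ 367 (mod 1349)
1348 = 1024 + 256 + 64 + 4 in binary powers of 2.
So 4^1348 ≡ 367 · 902 · 384 · 256 ≡ 215 (mod 1349).
Since 215 ≠ 1, base 4 is a Fermat witness: 1349 is composite.

215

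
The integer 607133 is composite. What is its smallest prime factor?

37

607133 is odd.
Digit sum 20, not divisible by 3.
Ends in 3: not divisible by 5.
7: 607133 = 7·86733 + 2
11: 607133 = 11·55193 + 10
13: 607133 = 13·46702 + 7
17: 607133 = 17·35713 + 12
19: 607133 = 19·31954 + 7
23: 607133 = 23·26397 + 2
29: 607133 = 29·20935 + 18
31: 607133 = 31·19584 + 29
37: 607133 = 37·16409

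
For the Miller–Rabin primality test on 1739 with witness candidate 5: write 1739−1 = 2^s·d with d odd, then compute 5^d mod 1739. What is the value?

1739 − 1 = 1738 = 2^1 · 869, so d = 869.
5^1 ≡ 5 (mod 1739)
5^2 ≡ 5^2 = 25 ≡ 25 (mod 1739)
5^4 ≡ 25^2 = 625 ≡ 625 (mod 1739)
5^8 ≡ 625^2 = 390625 ≡ 1089 (mod 1739)
5^16 ≡ 1089^2 = 1185921 ≡ 1662 (mod 1739)
5^32 ≡ 1662^2 = 2762244 ≡ 712 (mod 1739)
5^64 ≡ 712^2 = 506944 ≡ 895 (mod 1739)
5^128 ≡ 895^2 = 801025 ≡ 1085 (mod 1739)
5^256 ≡ 1085^2 = 1177225 ≡ 1661 (mod 1739)
5^512 ≡ 1661^2 = 2758921 ≡ 867 (mod 1739)
869 = 512 + 256 + 64 + 32 + 4 + 1 in binary powers of 2.
So 5^869 ≡ 867 · 1661 · 895 · 712 · 625 · 5 ≡ 609 (mod 1739).
Squaring chain: 609; never reaches −1, so base 5 is a Miller–Rabin witness that 1739 is composite.

609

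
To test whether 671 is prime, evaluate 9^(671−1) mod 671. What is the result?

9^1 ≡ 9 (mod 671)
9^2 ≡ 9^2 = 81 ≡ 81 (mod 671)
9^4 ≡ 81^2 = 6561 ≡ 522 (mod 671)
9^8 ≡ 522^2 = 272484 ≡ 58 (mod 671)
9^16 ≡ 58^2 = 3364 ≡ 9 (mod 671)
9^32 ≡ 9^2 = 81 ≡ 81 (mod 671)
9^64 ≡ 81^2 = 6561 ≡ 522 (mod 671)
9^128 ≡ 522^2 = 272484 ≡ 58 (mod 671)
9^256 ≡ 58^2 = 3364 ≡ 9 (mod 671)
9^512 ≡ 9^2 = 81 ≡ 81 (mod 671)
670 = 512 + 128 + 16 + 8 + 4 + 2 in binary powers of 2.
So 9^670 ≡ 81 · 58 · 9 · 58 · 522 · 81 ≡ 1 (mod 671).
Since the result is 1, base 9 gives no evidence that 671 is composite.

1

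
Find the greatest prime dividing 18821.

59

18821 = 11 · 1711
1711 = 29 · 59
59 is prime.
So 18821 = 11 · 29 · 59; the largest prime factor is 59.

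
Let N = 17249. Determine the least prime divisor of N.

17249 is odd.
Digit sum 23, not divisible by 3.
Ends in 9: not divisible by 5.
7: 17249 = 7·2464 + 1
11: 17249 = 11·1568 + 1
13: 17249 = 13·1326 + 11
17: 17249 = 17·1014 + 11
19: 17249 = 19·907 + 16
23: 17249 = 23·749 + 22
29: 17249 = 29·594 + 23
31: 17249 = 31·556 + 13
37: 17249 = 37·466 + 7
41: 17249 = 41·420 + 29
43: 17249 = 43·401 + 6
47: 17249 = 47·367

47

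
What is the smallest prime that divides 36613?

36613 is odd.
Digit sum 19, not divisible by 3.
Ends in 3: not divisible by 5.
7: 36613 = 7·5230 + 3
11: 36613 = 11·3328 + 5
13: 36613 = 13·2816 + 5
17: 36613 = 17·2153 + 12
19: 36613 = 19·1927

19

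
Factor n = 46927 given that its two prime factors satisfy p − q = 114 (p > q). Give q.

167

Since p = q + 114, we have 46927 = q(q + 114), so q² + 114q − 46927 = 0.
Discriminant: 114² + 4·46927 = 12996 + 187708 = 200704; √200704 = 448.
q = (−114 + 448)/2 = 167, and p = q + 114 = 281.
Check: 167 · 281 = 46927.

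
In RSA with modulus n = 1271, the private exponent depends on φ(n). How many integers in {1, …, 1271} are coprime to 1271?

Factor: 1271 = 31 · 41.
φ(1271) = (31−1) · (41−1) = 30 · 40 = 1200.

1200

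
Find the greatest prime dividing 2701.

73

2701 = 37 · 73
73 is prime.
So 2701 = 37 · 73; the largest prime factor is 73.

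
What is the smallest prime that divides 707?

7

707 is odd.
Digit sum 14, not divisible by 3.
Ends in 7: not divisible by 5.
7: 707 = 7·101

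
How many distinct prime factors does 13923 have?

4

13923 = 3^2 · 1547
1547 = 7 · 221
221 = 13 · 17
13923 = 3^2 · 7 · 13 · 17, which has 4 distinct prime factors.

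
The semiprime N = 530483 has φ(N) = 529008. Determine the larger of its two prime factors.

φ(n) = (p−1)(q−1) = n − (p+q) + 1, so p + q = 530483 − 529008 + 1 = 1476.
p and q are the roots of t² − 1476t + 530483 = 0.
Discriminant: 1476² − 4·530483 = 2178576 − 2121932 = 56644; √56644 = 238.
q = (1476 − 238)/2 = 619, p = (1476 + 238)/2 = 857.
Check: 619 · 857 = 530483.

857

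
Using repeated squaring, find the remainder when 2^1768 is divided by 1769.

2^1 ≡ 2 (mod 1769)
2^2 ≡ 2^2 = 4 ≡ 4 (mod 1769)
2^4 ≡ 4^2 = 16 ≡ 16 (mod 1769)
2^8 ≡ 16^2 = 256 ≡ 256 (mod 1769)
2^16 ≡ 256^2 = 65536 ≡ 83 (mod 1769)
2^32 ≡ 83^2 = 6889 ≡ 1582 (mod 1769)
2^64 ≡ 1582^2 = 2502724 ≡ 1358 (mod 1769)
2^128 ≡ 1358^2 = 1844164 ≡ 866 (mod 1769)
2^256 ≡ 866^2 = 749956 ≡ 1669 (mod 1769)
2^512 ≡ 1669^2 = 2785561 ≡ 1155 (mod 1769)
2^1024 ≡ 1155^2 = 1334025 ≡ 199 (mod 1769)
1768 = 1024 + 512 + 128 + 64 + 32 + 8 in binary powers of 2.
So 2^1768 ≡ 199 · 1155 · 866 · 1358 · 1582 · 256 ≡ 625 (mod 1769).
Since 625 ≠ 1, base 2 is a Fermat witness: 1769 is composite.

625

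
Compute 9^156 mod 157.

1

9^1 ≡ 9 (mod 157)
9^2 ≡ 9^2 = 81 ≡ 81 (mod 157)
9^4 ≡ 81^2 = 6561 ≡ 124 (mod 157)
9^8 ≡ 124^2 = 15376 ≡ 147 (mod 157)
9^16 ≡ 147^2 = 21609 ≡ 100 (mod 157)
9^32 ≡ 100^2 = 10000 ≡ 109 (mod 157)
9^64 ≡ 109^2 = 11881 ≡ 106 (mod 157)
9^128 ≡ 106^2 = 11236 ≡ 89 (mod 157)
156 = 128 + 16 + 8 + 4 in binary powers of 2.
So 9^156 ≡ 89 · 100 · 147 · 124 ≡ 1 (mod 157).
Since the result is 1, base 9 gives no evidence that 157 is composite.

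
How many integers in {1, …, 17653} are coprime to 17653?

Factor: 17653 = 127 · 139.
φ(17653) = (127−1) · (139−1) = 126 · 138 = 17388.

17388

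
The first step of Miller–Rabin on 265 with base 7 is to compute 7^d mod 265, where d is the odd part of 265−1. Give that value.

82

265 − 1 = 264 = 2^3 · 33, so d = 33.
7^1 ≡ 7 (mod 265)
7^2 ≡ 7^2 = 49 ≡ 49 (mod 265)
7^4 ≡ 49^2 = 2401 ≡ 16 (mod 265)
7^8 ≡ 16^2 = 256 ≡ 256 (mod 265)
7^16 ≡ 256^2 = 65536 ≡ 81 (mod 265)
7^32 ≡ 81^2 = 6561 ≡ 201 (mod 265)
33 = 32 + 1 in binary powers of 2.
So 7^33 ≡ 201 · 7 ≡ 82 (mod 265).
Squaring chain: 82 → 99 → 261; never reaches −1, so base 7 is a Miller–Rabin witness that 265 is composite.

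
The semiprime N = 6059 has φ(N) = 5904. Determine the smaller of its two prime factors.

73

φ(n) = (p−1)(q−1) = n − (p+q) + 1, so p + q = 6059 − 5904 + 1 = 156.
p and q are the roots of t² − 156t + 6059 = 0.
Discriminant: 156² − 4·6059 = 24336 − 24236 = 100; √100 = 10.
q = (156 − 10)/2 = 73, p = (156 + 10)/2 = 83.
Check: 73 · 83 = 6059.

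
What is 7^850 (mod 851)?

7^1 ≡ 7 (mod 851)
7^2 ≡ 7^2 = 49 ≡ 49 (mod 851)
7^4 ≡ 49^2 = 2401 ≡ 699 (mod 851)
7^8 ≡ 699^2 = 488601 ≡ 127 (mod 851)
7^16 ≡ 127^2 = 16129 ≡ 811 (mod 851)
7^32 ≡ 811^2 = 657721 ≡ 749 (mod 851)
7^64 ≡ 749^2 = 561001 ≡ 192 (mod 851)
7^128 ≡ 192^2 = 36864 ≡ 271 (mod 851)
7^256 ≡ 271^2 = 73441 ≡ 255 (mod 851)
7^512 ≡ 255^2 = 65025 ≡ 349 (mod 851)
850 = 512 + 256 + 64 + 16 + 2 in binary powers of 2.
So 7^850 ≡ 349 · 255 · 192 · 811 · 49 ≡ 255 (mod 851).
Since 255 ≠ 1, base 7 is a Fermat witness: 851 is composite.

255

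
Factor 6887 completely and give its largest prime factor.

6887 = 71 · 97
97 is prime.
So 6887 = 71 · 97; the largest prime factor is 97.

97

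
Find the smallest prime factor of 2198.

2198 is even: 2 divides it.

2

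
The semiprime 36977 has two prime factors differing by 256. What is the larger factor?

359

Since p = q + 256, we have 36977 = q(q + 256), so q² + 256q − 36977 = 0.
Discriminant: 256² + 4·36977 = 65536 + 147908 = 213444; √213444 = 462.
q = (−256 + 462)/2 = 103, and p = q + 256 = 359.
Check: 103 · 359 = 36977.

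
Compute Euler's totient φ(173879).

163800

Factor: 173879 = 31 · 71 · 79.
φ(173879) = (31−1) · (71−1) · (79−1) = 30 · 70 · 78 = 163800.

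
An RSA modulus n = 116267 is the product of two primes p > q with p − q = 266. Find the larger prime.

Since p = q + 266, we have 116267 = q(q + 266), so q² + 266q − 116267 = 0.
Discriminant: 266² + 4·116267 = 70756 + 465068 = 535824; √535824 = 732.
q = (−266 + 732)/2 = 233, and p = q + 266 = 499.
Check: 233 · 499 = 116267.

499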